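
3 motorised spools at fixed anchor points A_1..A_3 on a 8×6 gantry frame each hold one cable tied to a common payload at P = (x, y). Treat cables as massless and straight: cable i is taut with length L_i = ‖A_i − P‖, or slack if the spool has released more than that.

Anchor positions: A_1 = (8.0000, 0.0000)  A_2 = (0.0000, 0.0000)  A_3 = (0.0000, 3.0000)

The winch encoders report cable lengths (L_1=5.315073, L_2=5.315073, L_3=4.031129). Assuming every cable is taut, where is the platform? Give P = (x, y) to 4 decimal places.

(4.0000, 3.5000)

expand ‖A_i−P‖²=L_i² and subtract eq 1 (c_i ≔ ‖A_i‖²−L_i²)
c_1 = 64.0000+0.0000−28.2500 = 35.7500
eq1−eq2 → [16.0000  0.0000]·P = 64.0000
eq1−eq3 → [16.0000  -6.0000]·P = 43.0000
2×2 solve → P = (4.0000, 3.5000)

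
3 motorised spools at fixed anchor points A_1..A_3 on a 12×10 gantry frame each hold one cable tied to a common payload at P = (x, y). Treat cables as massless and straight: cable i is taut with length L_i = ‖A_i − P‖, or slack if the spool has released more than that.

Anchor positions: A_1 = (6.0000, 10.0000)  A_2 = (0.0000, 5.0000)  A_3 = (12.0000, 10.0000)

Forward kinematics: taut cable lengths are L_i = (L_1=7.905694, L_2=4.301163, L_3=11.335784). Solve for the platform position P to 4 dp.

each cable: (A_i−P)·(A_i−P) = L_i²; let q_i = ‖A_i‖²−L_i²
q_1 = 36.0000+100.0000−62.5000 = 73.5000
row 1: 12.0000x + 10.0000y = 67.0000  (q_2=6.5000)
row 2: -12.0000x + 0.0000y = -42.0000  (q_3=115.5000)
Cramer on rows 1–2 → x = 3.5000, y = 2.5000

(3.5000, 2.5000)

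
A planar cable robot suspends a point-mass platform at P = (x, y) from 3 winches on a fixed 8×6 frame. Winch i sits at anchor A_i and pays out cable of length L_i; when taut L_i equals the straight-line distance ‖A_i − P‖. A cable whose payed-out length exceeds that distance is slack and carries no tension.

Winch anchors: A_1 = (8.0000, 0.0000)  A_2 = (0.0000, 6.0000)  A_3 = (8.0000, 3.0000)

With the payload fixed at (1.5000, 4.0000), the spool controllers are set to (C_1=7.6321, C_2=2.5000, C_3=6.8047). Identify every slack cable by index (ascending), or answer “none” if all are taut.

3

i=1: geometric 7.6322 vs commanded 7.6321 ⇒ taut
i=2: geometric 2.5000 vs commanded 2.5000 ⇒ taut
i=3: geometric 6.5765 vs commanded 6.8047 ⇒ slack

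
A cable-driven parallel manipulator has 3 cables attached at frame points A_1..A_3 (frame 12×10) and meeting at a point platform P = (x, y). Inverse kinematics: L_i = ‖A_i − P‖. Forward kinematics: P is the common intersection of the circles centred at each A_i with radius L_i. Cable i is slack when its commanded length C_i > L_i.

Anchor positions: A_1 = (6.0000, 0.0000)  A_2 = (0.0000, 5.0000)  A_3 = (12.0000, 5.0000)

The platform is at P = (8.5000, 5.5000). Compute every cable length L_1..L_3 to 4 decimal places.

(6.0415, 8.5147, 3.5355)

L_1: Δ = A_1−P = (-2.5000, -5.5000) → ‖Δ‖ = √36.5000 = 6.0415
L_2: Δ = A_2−P = (-8.5000, -0.5000) → ‖Δ‖ = √72.5000 = 8.5147
L_3: Δ = A_3−P = (3.5000, -0.5000) → ‖Δ‖ = √12.5000 = 3.5355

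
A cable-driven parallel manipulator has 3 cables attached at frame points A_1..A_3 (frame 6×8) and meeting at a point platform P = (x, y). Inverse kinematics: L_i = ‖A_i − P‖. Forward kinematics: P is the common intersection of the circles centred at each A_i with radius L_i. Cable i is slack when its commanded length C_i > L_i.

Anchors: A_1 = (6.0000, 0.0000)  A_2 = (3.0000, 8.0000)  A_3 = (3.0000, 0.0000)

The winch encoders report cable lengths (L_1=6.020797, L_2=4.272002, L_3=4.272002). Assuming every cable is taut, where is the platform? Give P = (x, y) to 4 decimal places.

(1.5000, 4.0000)

each cable: (A_i−P)·(A_i−P) = L_i²; let q_i = ‖A_i‖²−L_i²
q_1 = 36.0000+0.0000−36.2500 = -0.2500
row 1: 6.0000x − 16.0000y = -55.0000  (q_2=54.7500)
row 2: 6.0000x + 0.0000y = 9.0000  (q_3=-9.2500)
Cramer on rows 1–2 → x = 1.5000, y = 4.0000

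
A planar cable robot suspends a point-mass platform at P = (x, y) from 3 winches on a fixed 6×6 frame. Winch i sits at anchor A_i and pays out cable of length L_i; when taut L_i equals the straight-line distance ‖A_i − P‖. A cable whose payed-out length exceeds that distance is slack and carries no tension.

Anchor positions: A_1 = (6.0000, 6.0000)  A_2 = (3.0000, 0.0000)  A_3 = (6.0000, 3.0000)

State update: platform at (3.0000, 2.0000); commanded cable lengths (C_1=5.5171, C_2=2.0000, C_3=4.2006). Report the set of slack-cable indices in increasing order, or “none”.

i=1: geometric 5.0000 vs commanded 5.5171 ⇒ slack
i=2: geometric 2.0000 vs commanded 2.0000 ⇒ taut
i=3: geometric 3.1623 vs commanded 4.2006 ⇒ slack

1, 3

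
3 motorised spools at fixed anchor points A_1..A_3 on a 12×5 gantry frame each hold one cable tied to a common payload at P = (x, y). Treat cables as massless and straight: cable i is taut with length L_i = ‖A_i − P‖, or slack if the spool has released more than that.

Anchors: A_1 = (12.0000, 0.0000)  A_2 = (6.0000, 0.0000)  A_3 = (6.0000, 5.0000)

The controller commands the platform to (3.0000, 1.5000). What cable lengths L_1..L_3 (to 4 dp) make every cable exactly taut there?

(9.1241, 3.3541, 4.6098)

L_1: Δ = A_1−P = (9.0000, -1.5000) → ‖Δ‖ = √83.2500 = 9.1241
L_2: Δ = A_2−P = (3.0000, -1.5000) → ‖Δ‖ = √11.2500 = 3.3541
L_3: Δ = A_3−P = (3.0000, 3.5000) → ‖Δ‖ = √21.2500 = 4.6098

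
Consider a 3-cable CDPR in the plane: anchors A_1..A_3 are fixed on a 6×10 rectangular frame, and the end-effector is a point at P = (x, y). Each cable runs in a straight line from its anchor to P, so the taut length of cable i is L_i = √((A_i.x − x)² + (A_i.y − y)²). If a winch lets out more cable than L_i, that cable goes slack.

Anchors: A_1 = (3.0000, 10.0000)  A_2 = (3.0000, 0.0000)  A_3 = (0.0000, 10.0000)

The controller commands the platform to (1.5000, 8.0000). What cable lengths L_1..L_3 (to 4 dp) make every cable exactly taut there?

L_1 = √((3.0000−1.5000)² + (10.0000−8.0000)²) = 2.5000
L_2 = √((3.0000−1.5000)² + (0.0000−8.0000)²) = 8.1394
L_3 = √((0.0000−1.5000)² + (10.0000−8.0000)²) = 2.5000

(2.5000, 8.1394, 2.5000)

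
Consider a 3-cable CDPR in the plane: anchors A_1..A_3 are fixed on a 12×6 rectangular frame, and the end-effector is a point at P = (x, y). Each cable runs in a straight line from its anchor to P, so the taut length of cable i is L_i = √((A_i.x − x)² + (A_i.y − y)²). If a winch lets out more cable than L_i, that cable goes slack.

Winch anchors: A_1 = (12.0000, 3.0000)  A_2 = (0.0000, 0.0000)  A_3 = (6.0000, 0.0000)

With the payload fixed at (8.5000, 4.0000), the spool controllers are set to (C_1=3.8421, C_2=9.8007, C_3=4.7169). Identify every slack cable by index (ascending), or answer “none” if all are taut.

1, 2

cable 1: √((3.5000)²+(-1.0000)²)=3.6401, C_1=3.8421: slack
cable 2: √((-8.5000)²+(-4.0000)²)=9.3941, C_2=9.8007: slack
cable 3: √((-2.5000)²+(-4.0000)²)=4.7170, C_3=4.7169: taut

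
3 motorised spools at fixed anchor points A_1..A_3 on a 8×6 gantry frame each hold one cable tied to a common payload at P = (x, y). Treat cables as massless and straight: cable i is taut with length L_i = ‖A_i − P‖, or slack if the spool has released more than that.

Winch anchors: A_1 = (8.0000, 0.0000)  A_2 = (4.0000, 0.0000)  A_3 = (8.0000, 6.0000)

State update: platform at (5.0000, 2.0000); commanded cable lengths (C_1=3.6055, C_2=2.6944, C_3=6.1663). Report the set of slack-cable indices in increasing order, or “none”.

2, 3

cable 1: √((3.0000)²+(-2.0000)²)=3.6056, C_1=3.6055: taut
cable 2: √((-1.0000)²+(-2.0000)²)=2.2361, C_2=2.6944: slack
cable 3: √((3.0000)²+(4.0000)²)=5.0000, C_3=6.1663: slack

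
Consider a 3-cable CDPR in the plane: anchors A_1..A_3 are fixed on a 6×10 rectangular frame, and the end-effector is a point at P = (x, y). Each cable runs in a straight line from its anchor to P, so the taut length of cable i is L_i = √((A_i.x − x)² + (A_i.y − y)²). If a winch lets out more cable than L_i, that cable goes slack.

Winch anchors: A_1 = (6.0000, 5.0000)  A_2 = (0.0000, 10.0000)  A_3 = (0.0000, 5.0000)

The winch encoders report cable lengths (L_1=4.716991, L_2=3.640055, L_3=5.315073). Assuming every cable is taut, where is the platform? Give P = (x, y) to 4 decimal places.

(3.5000, 9.0000)

expand ‖A_i−P‖²=L_i² and subtract eq 1 (c_i ≔ ‖A_i‖²−L_i²)
c_1 = 36.0000+25.0000−22.2500 = 38.7500
eq1−eq2 → [12.0000  -10.0000]·P = -48.0000
eq1−eq3 → [12.0000  0.0000]·P = 42.0000
2×2 solve → P = (3.5000, 9.0000)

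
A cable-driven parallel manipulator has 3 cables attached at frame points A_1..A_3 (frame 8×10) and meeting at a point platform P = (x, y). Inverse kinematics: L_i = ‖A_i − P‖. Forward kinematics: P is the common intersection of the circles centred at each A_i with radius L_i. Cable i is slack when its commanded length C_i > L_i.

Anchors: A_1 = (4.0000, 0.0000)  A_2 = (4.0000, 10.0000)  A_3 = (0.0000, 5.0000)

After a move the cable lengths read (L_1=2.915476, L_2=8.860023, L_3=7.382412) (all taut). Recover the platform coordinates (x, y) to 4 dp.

(6.5000, 1.5000)

circle eqns → linear via eq_j − eq_1; set c_j = A_j·A_j − L_j²
c_1 = 16.0000+0.0000−8.5000 = 7.5000
0.0000·x − 20.0000·y = c_1−c_2 = -30.0000
8.0000·x − 10.0000·y = c_1−c_3 = 37.0000
solve first two rows → x=6.5000, y=1.5000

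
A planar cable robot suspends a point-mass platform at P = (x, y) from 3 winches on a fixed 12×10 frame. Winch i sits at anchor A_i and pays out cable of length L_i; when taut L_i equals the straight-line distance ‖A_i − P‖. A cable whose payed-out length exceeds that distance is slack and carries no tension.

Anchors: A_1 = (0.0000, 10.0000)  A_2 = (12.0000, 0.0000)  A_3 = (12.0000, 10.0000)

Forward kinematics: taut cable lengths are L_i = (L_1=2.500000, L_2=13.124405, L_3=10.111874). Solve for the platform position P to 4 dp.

(2.0000, 8.5000)

each cable: (A_i−P)·(A_i−P) = L_i²; let k_i = ‖A_i‖²−L_i²
k_1 = 0.0000+100.0000−6.2500 = 93.7500
row 1: -24.0000x + 20.0000y = 122.0000  (k_2=-28.2500)
row 2: -24.0000x + 0.0000y = -48.0000  (k_3=141.7500)
Cramer on rows 1–2 → x = 2.0000, y = 8.5000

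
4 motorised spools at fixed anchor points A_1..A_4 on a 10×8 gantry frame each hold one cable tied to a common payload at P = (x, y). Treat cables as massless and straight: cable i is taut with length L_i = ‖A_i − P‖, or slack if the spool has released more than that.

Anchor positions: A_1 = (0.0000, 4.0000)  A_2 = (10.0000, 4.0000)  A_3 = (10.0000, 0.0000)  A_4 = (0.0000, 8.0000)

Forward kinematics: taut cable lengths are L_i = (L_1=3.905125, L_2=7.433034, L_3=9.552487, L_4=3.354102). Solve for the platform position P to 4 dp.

(3.0000, 6.5000)

expand ‖A_i−P‖²=L_i² and subtract eq 1 (c_i ≔ ‖A_i‖²−L_i²)
c_1 = 0.0000+16.0000−15.2500 = 0.7500
eq1−eq2 → [-20.0000  0.0000]·P = -60.0000
eq1−eq3 → [-20.0000  8.0000]·P = -8.0000
eq1−eq4 → [0.0000  -8.0000]·P = -52.0000
2×2 solve → P = (3.0000, 6.5000)
check cable 4: ‖A_4−P‖² = 11.2500 ≈ L_4² = 11.2500 ✓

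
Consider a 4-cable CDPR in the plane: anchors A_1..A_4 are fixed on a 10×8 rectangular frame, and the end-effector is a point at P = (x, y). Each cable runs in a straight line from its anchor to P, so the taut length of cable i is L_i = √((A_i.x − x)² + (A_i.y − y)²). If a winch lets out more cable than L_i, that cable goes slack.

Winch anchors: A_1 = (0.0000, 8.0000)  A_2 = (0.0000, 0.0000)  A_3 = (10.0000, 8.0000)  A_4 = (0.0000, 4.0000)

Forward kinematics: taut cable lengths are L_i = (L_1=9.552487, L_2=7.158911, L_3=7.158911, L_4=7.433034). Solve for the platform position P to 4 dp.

(7.0000, 1.5000)

expand ‖A_i−P‖²=L_i² and subtract eq 1 (c_i ≔ ‖A_i‖²−L_i²)
c_1 = 0.0000+64.0000−91.2500 = -27.2500
eq1−eq2 → [0.0000  16.0000]·P = 24.0000
eq1−eq3 → [-20.0000  0.0000]·P = -140.0000
eq1−eq4 → [0.0000  8.0000]·P = 12.0000
2×2 solve → P = (7.0000, 1.5000)
check cable 4: ‖A_4−P‖² = 55.2500 ≈ L_4² = 55.2500 ✓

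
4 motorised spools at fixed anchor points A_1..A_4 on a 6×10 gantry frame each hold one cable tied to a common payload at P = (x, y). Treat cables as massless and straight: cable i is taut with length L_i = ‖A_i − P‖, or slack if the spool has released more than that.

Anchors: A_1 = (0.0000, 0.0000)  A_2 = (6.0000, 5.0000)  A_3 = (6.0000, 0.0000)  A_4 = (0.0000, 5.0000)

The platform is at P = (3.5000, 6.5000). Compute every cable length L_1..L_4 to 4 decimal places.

L_1: Δ = A_1−P = (-3.5000, -6.5000) → ‖Δ‖ = √54.5000 = 7.3824
L_2: Δ = A_2−P = (2.5000, -1.5000) → ‖Δ‖ = √8.5000 = 2.9155
L_3: Δ = A_3−P = (2.5000, -6.5000) → ‖Δ‖ = √48.5000 = 6.9642
L_4: Δ = A_4−P = (-3.5000, -1.5000) → ‖Δ‖ = √14.5000 = 3.8079

(7.3824, 2.9155, 6.9642, 3.8079)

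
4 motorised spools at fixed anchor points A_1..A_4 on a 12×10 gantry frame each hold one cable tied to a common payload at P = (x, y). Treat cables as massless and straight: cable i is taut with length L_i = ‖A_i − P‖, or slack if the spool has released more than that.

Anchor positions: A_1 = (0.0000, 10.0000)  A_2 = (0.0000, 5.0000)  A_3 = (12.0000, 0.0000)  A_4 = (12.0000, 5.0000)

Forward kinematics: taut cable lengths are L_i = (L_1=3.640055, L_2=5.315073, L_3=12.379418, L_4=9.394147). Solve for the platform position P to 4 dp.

(3.5000, 9.0000)

each cable: (A_i−P)·(A_i−P) = L_i²; let c_i = ‖A_i‖²−L_i²
c_1 = 0.0000+100.0000−13.2500 = 86.7500
row 1: 0.0000x + 10.0000y = 90.0000  (c_2=-3.2500)
row 2: -24.0000x + 20.0000y = 96.0000  (c_3=-9.2500)
row 3: -24.0000x + 10.0000y = 6.0000  (c_4=80.7500)
Cramer on rows 1–2 → x = 3.5000, y = 9.0000
check cable 4: ‖A_4−P‖² = 88.2500 ≈ L_4² = 88.2500 ✓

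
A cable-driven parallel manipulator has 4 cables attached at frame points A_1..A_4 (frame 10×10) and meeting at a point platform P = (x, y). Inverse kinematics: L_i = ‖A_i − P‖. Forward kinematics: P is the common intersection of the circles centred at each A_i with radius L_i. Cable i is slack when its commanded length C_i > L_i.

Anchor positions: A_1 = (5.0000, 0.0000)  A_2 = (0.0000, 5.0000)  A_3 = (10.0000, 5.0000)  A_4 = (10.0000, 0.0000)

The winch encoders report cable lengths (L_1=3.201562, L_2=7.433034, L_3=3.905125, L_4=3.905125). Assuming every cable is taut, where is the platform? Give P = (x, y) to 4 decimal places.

(7.0000, 2.5000)

expand ‖A_i−P‖²=L_i² and subtract eq 1 (q_i ≔ ‖A_i‖²−L_i²)
q_1 = 25.0000+0.0000−10.2500 = 14.7500
eq1−eq2 → [10.0000  -10.0000]·P = 45.0000
eq1−eq3 → [-10.0000  -10.0000]·P = -95.0000
eq1−eq4 → [-10.0000  0.0000]·P = -70.0000
2×2 solve → P = (7.0000, 2.5000)
check cable 4: ‖A_4−P‖² = 15.2500 ≈ L_4² = 15.2500 ✓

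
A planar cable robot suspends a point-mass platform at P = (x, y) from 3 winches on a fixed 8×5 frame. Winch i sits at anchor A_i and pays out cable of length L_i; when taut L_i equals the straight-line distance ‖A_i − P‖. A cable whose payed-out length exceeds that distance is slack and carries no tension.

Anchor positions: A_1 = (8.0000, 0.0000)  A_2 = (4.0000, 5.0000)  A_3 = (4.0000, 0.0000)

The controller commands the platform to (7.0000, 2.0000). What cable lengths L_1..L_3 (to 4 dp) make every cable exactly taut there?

L_1: Δ = A_1−P = (1.0000, -2.0000) → ‖Δ‖ = √5.0000 = 2.2361
L_2: Δ = A_2−P = (-3.0000, 3.0000) → ‖Δ‖ = √18.0000 = 4.2426
L_3: Δ = A_3−P = (-3.0000, -2.0000) → ‖Δ‖ = √13.0000 = 3.6056

(2.2361, 4.2426, 3.6056)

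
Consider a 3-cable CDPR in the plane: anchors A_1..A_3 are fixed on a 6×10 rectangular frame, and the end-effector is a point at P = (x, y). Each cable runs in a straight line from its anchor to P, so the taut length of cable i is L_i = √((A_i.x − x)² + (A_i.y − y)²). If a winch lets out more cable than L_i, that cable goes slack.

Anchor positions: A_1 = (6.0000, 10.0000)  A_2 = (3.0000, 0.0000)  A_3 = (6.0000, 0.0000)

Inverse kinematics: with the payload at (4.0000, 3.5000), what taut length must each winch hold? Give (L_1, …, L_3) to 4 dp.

cable 1: Δx=2.0000, Δy=6.5000; L_1 = √(Δx²+Δy²) = 6.8007
cable 2: Δx=-1.0000, Δy=-3.5000; L_2 = √(Δx²+Δy²) = 3.6401
cable 3: Δx=2.0000, Δy=-3.5000; L_3 = √(Δx²+Δy²) = 4.0311

(6.8007, 3.6401, 4.0311)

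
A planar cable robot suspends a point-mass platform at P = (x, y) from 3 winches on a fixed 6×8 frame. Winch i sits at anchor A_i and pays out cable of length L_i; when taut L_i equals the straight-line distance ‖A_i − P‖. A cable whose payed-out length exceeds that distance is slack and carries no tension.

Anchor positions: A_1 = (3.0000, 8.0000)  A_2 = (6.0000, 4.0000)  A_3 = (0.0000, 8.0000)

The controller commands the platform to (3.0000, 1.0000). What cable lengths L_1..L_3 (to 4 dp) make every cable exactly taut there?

(7.0000, 4.2426, 7.6158)

L_1: Δ = A_1−P = (0.0000, 7.0000) → ‖Δ‖ = √49.0000 = 7.0000
L_2: Δ = A_2−P = (3.0000, 3.0000) → ‖Δ‖ = √18.0000 = 4.2426
L_3: Δ = A_3−P = (-3.0000, 7.0000) → ‖Δ‖ = √58.0000 = 7.6158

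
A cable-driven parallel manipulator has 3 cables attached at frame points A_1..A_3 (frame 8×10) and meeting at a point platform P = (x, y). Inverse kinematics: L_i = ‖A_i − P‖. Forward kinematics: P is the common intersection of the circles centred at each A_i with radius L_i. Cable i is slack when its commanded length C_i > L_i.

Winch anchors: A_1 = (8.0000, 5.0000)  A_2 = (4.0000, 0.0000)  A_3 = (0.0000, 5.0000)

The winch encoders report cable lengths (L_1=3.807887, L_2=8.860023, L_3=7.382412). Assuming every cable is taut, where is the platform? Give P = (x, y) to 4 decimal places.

(6.5000, 8.5000)

circle eqns → linear via eq_j − eq_1; set q_j = A_j·A_j − L_j²
q_1 = 64.0000+25.0000−14.5000 = 74.5000
8.0000·x + 10.0000·y = q_1−q_2 = 137.0000
16.0000·x + 0.0000·y = q_1−q_3 = 104.0000
solve first two rows → x=6.5000, y=8.5000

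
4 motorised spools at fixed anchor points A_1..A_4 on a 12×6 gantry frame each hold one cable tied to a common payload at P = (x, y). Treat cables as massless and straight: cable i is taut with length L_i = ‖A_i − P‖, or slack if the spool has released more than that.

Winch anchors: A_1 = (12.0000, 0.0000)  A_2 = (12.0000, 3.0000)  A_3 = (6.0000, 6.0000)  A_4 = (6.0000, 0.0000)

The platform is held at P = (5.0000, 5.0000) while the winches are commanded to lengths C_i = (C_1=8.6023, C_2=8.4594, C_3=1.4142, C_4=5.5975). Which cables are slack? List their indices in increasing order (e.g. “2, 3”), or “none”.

2, 4

cable 1: L_1 = ‖A_1−P‖ = 8.6023;  C_1 = 8.6023 → taut
cable 2: L_2 = ‖A_2−P‖ = 7.2801;  C_2 = 8.4594 → slack
cable 3: L_3 = ‖A_3−P‖ = 1.4142;  C_3 = 1.4142 → taut
cable 4: L_4 = ‖A_4−P‖ = 5.0990;  C_4 = 5.5975 → slack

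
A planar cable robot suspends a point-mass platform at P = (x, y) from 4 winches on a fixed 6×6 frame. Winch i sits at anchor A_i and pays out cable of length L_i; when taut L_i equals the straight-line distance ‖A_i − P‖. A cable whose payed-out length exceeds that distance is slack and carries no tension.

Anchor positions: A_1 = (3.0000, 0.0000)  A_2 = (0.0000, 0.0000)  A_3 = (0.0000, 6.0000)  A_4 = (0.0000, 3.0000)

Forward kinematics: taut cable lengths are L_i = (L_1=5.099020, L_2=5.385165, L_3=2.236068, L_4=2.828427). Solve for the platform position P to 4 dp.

circle eqns → linear via eq_j − eq_1; set c_j = A_j·A_j − L_j²
c_1 = 9.0000+0.0000−26.0000 = -17.0000
6.0000·x + 0.0000·y = c_1−c_2 = 12.0000
6.0000·x − 12.0000·y = c_1−c_3 = -48.0000
6.0000·x − 6.0000·y = c_1−c_4 = -18.0000
solve first two rows → x=2.0000, y=5.0000
check cable 4: ‖A_4−P‖² = 8.0000 ≈ L_4² = 8.0000 ✓

(2.0000, 5.0000)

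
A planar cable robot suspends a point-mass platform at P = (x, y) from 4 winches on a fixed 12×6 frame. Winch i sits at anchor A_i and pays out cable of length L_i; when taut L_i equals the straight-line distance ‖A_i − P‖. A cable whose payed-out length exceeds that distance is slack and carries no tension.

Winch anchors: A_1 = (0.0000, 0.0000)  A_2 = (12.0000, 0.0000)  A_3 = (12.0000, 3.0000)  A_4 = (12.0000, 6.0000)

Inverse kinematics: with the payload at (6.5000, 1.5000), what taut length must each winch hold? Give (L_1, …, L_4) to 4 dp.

L_1 = √((0.0000−6.5000)² + (0.0000−1.5000)²) = 6.6708
L_2 = √((12.0000−6.5000)² + (0.0000−1.5000)²) = 5.7009
L_3 = √((12.0000−6.5000)² + (3.0000−1.5000)²) = 5.7009
L_4 = √((12.0000−6.5000)² + (6.0000−1.5000)²) = 7.1063

(6.6708, 5.7009, 5.7009, 7.1063)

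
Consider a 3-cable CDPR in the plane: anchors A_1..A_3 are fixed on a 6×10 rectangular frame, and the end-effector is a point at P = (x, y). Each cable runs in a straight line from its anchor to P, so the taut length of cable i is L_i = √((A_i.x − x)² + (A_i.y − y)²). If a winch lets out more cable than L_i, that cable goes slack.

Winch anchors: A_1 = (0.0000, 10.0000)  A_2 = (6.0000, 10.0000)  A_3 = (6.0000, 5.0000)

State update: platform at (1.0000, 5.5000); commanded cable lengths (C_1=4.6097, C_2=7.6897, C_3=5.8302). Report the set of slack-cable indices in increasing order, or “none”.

2, 3

cable 1: L_1 = ‖A_1−P‖ = 4.6098;  C_1 = 4.6097 → taut
cable 2: L_2 = ‖A_2−P‖ = 6.7268;  C_2 = 7.6897 → slack
cable 3: L_3 = ‖A_3−P‖ = 5.0249;  C_3 = 5.8302 → slack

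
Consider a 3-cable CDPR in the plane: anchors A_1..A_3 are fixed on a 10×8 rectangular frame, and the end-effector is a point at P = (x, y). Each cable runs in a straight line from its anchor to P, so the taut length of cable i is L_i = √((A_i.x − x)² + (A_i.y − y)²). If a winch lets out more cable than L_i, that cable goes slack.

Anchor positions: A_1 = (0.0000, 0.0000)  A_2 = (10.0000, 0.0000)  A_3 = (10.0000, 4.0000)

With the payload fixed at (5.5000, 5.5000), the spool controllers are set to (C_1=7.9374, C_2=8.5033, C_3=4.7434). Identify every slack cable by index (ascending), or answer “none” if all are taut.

cable 1: √((-5.5000)²+(-5.5000)²)=7.7782, C_1=7.9374: slack
cable 2: √((4.5000)²+(-5.5000)²)=7.1063, C_2=8.5033: slack
cable 3: √((4.5000)²+(-1.5000)²)=4.7434, C_3=4.7434: taut

1, 2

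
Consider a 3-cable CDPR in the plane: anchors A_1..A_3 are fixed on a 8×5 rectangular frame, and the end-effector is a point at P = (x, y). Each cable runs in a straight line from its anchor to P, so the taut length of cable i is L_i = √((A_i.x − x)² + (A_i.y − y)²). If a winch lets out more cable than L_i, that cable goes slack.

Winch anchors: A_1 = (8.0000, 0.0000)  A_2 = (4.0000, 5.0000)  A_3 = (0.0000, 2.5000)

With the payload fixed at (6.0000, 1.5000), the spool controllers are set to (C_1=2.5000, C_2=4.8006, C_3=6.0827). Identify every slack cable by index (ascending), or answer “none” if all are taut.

i=1: geometric 2.5000 vs commanded 2.5000 ⇒ taut
i=2: geometric 4.0311 vs commanded 4.8006 ⇒ slack
i=3: geometric 6.0828 vs commanded 6.0827 ⇒ taut

2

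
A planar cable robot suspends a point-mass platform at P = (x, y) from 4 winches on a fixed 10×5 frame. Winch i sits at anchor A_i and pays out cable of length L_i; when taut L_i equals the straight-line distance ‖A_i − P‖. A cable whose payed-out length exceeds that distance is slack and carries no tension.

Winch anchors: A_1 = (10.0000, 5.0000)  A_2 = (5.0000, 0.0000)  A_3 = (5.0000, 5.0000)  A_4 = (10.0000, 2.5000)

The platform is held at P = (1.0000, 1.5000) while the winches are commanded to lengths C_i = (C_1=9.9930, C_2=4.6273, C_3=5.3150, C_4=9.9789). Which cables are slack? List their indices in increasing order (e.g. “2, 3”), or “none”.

i=1: geometric 9.6566 vs commanded 9.9930 ⇒ slack
i=2: geometric 4.2720 vs commanded 4.6273 ⇒ slack
i=3: geometric 5.3151 vs commanded 5.3150 ⇒ taut
i=4: geometric 9.0554 vs commanded 9.9789 ⇒ slack

1, 2, 4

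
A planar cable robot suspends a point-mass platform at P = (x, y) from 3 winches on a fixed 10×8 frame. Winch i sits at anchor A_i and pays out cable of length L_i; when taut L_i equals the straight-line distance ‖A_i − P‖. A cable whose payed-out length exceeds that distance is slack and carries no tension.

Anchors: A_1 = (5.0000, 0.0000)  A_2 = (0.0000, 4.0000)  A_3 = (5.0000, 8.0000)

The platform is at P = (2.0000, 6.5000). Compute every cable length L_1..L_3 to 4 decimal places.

(7.1589, 3.2016, 3.3541)

cable 1: Δx=3.0000, Δy=-6.5000; L_1 = √(Δx²+Δy²) = 7.1589
cable 2: Δx=-2.0000, Δy=-2.5000; L_2 = √(Δx²+Δy²) = 3.2016
cable 3: Δx=3.0000, Δy=1.5000; L_3 = √(Δx²+Δy²) = 3.3541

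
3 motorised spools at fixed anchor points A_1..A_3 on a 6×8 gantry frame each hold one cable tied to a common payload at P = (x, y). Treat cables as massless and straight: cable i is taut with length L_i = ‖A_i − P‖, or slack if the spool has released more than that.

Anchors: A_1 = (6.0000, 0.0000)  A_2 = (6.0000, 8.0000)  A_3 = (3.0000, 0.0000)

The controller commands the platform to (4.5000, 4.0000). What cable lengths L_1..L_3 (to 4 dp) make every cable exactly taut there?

L_1 = √((6.0000−4.5000)² + (0.0000−4.0000)²) = 4.2720
L_2 = √((6.0000−4.5000)² + (8.0000−4.0000)²) = 4.2720
L_3 = √((3.0000−4.5000)² + (0.0000−4.0000)²) = 4.2720

(4.2720, 4.2720, 4.2720)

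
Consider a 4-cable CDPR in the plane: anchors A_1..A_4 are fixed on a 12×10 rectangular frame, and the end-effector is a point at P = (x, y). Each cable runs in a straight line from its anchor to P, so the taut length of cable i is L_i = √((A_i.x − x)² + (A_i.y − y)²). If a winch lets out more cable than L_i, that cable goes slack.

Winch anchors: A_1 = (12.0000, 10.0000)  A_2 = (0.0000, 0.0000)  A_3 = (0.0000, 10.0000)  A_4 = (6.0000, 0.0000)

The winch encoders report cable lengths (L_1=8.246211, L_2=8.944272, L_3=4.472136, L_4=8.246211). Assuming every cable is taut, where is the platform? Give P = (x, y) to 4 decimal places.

circle eqns → linear via eq_j − eq_1; set k_j = A_j·A_j − L_j²
k_1 = 144.0000+100.0000−68.0000 = 176.0000
24.0000·x + 20.0000·y = k_1−k_2 = 256.0000
24.0000·x + 0.0000·y = k_1−k_3 = 96.0000
12.0000·x + 20.0000·y = k_1−k_4 = 208.0000
solve first two rows → x=4.0000, y=8.0000
check cable 4: ‖A_4−P‖² = 68.0000 ≈ L_4² = 68.0000 ✓

(4.0000, 8.0000)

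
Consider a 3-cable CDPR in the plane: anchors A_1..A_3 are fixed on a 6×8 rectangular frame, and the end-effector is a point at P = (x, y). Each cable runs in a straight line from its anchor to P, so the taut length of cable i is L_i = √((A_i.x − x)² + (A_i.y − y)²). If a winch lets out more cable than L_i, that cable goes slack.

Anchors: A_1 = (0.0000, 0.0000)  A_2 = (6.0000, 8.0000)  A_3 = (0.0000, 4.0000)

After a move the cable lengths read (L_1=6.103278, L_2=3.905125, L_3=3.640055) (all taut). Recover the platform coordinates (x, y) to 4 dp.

(3.5000, 5.0000)

each cable: (A_i−P)·(A_i−P) = L_i²; let k_i = ‖A_i‖²−L_i²
k_1 = 0.0000+0.0000−37.2500 = -37.2500
row 1: -12.0000x − 16.0000y = -122.0000  (k_2=84.7500)
row 2: 0.0000x − 8.0000y = -40.0000  (k_3=2.7500)
Cramer on rows 1–2 → x = 3.5000, y = 5.0000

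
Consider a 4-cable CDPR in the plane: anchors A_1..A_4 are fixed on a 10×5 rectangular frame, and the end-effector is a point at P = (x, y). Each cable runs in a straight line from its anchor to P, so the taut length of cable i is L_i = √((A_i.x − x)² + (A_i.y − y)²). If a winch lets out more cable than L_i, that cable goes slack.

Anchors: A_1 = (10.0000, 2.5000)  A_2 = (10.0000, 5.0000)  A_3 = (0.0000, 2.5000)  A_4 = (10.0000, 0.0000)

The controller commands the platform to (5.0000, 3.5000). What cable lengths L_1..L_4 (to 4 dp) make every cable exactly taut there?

(5.0990, 5.2202, 5.0990, 6.1033)

cable 1: Δx=5.0000, Δy=-1.0000; L_1 = √(Δx²+Δy²) = 5.0990
cable 2: Δx=5.0000, Δy=1.5000; L_2 = √(Δx²+Δy²) = 5.2202
cable 3: Δx=-5.0000, Δy=-1.0000; L_3 = √(Δx²+Δy²) = 5.0990
cable 4: Δx=5.0000, Δy=-3.5000; L_4 = √(Δx²+Δy²) = 6.1033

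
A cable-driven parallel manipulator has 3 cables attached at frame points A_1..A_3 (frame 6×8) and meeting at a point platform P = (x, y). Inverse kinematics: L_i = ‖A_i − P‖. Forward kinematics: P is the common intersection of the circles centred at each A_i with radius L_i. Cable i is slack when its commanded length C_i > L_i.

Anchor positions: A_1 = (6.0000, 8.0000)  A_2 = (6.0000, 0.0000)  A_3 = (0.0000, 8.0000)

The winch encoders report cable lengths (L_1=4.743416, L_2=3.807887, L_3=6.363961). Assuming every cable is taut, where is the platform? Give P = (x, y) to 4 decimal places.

circle eqns → linear via eq_j − eq_1; set q_j = A_j·A_j − L_j²
q_1 = 36.0000+64.0000−22.5000 = 77.5000
0.0000·x + 16.0000·y = q_1−q_2 = 56.0000
12.0000·x + 0.0000·y = q_1−q_3 = 54.0000
solve first two rows → x=4.5000, y=3.5000

(4.5000, 3.5000)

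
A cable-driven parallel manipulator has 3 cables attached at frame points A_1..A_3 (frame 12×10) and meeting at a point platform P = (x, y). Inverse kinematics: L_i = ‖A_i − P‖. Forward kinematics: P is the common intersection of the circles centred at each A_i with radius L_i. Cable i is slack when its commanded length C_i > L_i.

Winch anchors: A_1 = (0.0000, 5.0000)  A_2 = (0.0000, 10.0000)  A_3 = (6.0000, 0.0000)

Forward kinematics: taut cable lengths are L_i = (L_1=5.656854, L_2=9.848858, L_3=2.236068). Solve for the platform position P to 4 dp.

(4.0000, 1.0000)

expand ‖A_i−P‖²=L_i² and subtract eq 1 (q_i ≔ ‖A_i‖²−L_i²)
q_1 = 0.0000+25.0000−32.0000 = -7.0000
eq1−eq2 → [0.0000  -10.0000]·P = -10.0000
eq1−eq3 → [-12.0000  10.0000]·P = -38.0000
2×2 solve → P = (4.0000, 1.0000)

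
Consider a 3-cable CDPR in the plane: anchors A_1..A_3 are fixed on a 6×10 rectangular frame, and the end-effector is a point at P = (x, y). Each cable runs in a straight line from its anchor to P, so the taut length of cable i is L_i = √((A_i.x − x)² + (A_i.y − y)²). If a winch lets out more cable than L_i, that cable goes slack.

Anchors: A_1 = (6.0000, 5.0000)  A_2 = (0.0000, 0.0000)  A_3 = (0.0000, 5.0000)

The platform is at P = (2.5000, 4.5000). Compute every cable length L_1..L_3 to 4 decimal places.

L_1: Δ = A_1−P = (3.5000, 0.5000) → ‖Δ‖ = √12.5000 = 3.5355
L_2: Δ = A_2−P = (-2.5000, -4.5000) → ‖Δ‖ = √26.5000 = 5.1478
L_3: Δ = A_3−P = (-2.5000, 0.5000) → ‖Δ‖ = √6.5000 = 2.5495

(3.5355, 5.1478, 2.5495)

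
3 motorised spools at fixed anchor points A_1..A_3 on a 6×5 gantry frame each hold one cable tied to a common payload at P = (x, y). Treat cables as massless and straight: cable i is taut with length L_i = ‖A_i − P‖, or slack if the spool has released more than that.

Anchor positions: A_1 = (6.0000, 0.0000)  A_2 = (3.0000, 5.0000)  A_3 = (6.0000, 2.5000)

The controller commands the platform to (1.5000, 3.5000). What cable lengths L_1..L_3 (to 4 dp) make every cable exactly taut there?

(5.7009, 2.1213, 4.6098)

L_1: Δ = A_1−P = (4.5000, -3.5000) → ‖Δ‖ = √32.5000 = 5.7009
L_2: Δ = A_2−P = (1.5000, 1.5000) → ‖Δ‖ = √4.5000 = 2.1213
L_3: Δ = A_3−P = (4.5000, -1.0000) → ‖Δ‖ = √21.2500 = 4.6098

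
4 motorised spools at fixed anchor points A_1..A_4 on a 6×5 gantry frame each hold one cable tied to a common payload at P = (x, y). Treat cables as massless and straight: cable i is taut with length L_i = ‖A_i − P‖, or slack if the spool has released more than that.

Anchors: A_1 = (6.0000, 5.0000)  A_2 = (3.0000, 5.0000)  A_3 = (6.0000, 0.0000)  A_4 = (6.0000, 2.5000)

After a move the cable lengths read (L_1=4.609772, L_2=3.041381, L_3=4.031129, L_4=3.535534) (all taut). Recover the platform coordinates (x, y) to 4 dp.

(2.5000, 2.0000)

expand ‖A_i−P‖²=L_i² and subtract eq 1 (c_i ≔ ‖A_i‖²−L_i²)
c_1 = 36.0000+25.0000−21.2500 = 39.7500
eq1−eq2 → [6.0000  0.0000]·P = 15.0000
eq1−eq3 → [0.0000  10.0000]·P = 20.0000
eq1−eq4 → [0.0000  5.0000]·P = 10.0000
2×2 solve → P = (2.5000, 2.0000)
check cable 4: ‖A_4−P‖² = 12.5000 ≈ L_4² = 12.5000 ✓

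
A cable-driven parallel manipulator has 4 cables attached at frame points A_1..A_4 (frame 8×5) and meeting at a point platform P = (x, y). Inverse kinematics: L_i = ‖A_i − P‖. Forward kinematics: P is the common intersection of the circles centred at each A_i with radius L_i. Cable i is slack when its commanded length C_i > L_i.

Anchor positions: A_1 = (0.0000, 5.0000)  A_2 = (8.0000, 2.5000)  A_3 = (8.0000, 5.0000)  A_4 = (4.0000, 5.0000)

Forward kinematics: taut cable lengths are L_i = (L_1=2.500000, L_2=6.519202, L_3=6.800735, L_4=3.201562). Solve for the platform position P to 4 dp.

(1.5000, 3.0000)

circle eqns → linear via eq_j − eq_1; set c_j = A_j·A_j − L_j²
c_1 = 0.0000+25.0000−6.2500 = 18.7500
-16.0000·x + 5.0000·y = c_1−c_2 = -9.0000
-16.0000·x + 0.0000·y = c_1−c_3 = -24.0000
-8.0000·x + 0.0000·y = c_1−c_4 = -12.0000
solve first two rows → x=1.5000, y=3.0000
check cable 4: ‖A_4−P‖² = 10.2500 ≈ L_4² = 10.2500 ✓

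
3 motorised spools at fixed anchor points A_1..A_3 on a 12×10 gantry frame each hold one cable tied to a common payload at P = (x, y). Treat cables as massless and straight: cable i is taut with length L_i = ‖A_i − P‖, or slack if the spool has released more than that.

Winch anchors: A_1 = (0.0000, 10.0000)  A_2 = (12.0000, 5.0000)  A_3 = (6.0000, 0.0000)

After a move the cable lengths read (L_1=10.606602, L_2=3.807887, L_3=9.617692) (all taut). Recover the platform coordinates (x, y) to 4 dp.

expand ‖A_i−P‖²=L_i² and subtract eq 1 (c_i ≔ ‖A_i‖²−L_i²)
c_1 = 0.0000+100.0000−112.5000 = -12.5000
eq1−eq2 → [-24.0000  10.0000]·P = -167.0000
eq1−eq3 → [-12.0000  20.0000]·P = 44.0000
2×2 solve → P = (10.5000, 8.5000)

(10.5000, 8.5000)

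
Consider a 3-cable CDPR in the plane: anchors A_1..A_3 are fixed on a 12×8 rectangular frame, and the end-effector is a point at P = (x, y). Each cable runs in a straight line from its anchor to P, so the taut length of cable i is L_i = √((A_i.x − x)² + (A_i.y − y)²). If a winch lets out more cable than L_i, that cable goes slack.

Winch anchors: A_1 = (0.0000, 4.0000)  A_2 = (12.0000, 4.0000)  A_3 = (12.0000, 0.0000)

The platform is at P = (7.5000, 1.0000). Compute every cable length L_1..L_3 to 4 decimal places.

L_1: Δ = A_1−P = (-7.5000, 3.0000) → ‖Δ‖ = √65.2500 = 8.0777
L_2: Δ = A_2−P = (4.5000, 3.0000) → ‖Δ‖ = √29.2500 = 5.4083
L_3: Δ = A_3−P = (4.5000, -1.0000) → ‖Δ‖ = √21.2500 = 4.6098

(8.0777, 5.4083, 4.6098)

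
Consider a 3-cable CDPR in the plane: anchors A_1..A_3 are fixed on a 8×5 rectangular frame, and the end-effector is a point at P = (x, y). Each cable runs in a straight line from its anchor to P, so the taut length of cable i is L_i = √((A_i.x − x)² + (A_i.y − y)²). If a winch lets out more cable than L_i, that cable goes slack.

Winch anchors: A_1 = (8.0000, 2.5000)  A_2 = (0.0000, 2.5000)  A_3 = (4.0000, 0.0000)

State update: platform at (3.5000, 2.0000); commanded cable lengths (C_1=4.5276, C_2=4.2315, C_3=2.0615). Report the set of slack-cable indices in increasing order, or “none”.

2

cable 1: √((4.5000)²+(0.5000)²)=4.5277, C_1=4.5276: taut
cable 2: √((-3.5000)²+(0.5000)²)=3.5355, C_2=4.2315: slack
cable 3: √((0.5000)²+(-2.0000)²)=2.0616, C_3=2.0615: taut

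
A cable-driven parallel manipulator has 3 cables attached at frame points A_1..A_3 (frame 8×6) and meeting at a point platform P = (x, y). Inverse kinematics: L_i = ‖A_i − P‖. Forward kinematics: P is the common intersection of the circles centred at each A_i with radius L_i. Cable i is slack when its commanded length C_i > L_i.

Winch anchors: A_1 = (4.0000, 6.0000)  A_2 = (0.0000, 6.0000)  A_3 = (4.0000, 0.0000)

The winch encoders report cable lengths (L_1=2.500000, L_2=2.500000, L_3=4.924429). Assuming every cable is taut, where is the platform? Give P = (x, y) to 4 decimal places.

(2.0000, 4.5000)

expand ‖A_i−P‖²=L_i² and subtract eq 1 (k_i ≔ ‖A_i‖²−L_i²)
k_1 = 16.0000+36.0000−6.2500 = 45.7500
eq1−eq2 → [8.0000  0.0000]·P = 16.0000
eq1−eq3 → [0.0000  12.0000]·P = 54.0000
2×2 solve → P = (2.0000, 4.5000)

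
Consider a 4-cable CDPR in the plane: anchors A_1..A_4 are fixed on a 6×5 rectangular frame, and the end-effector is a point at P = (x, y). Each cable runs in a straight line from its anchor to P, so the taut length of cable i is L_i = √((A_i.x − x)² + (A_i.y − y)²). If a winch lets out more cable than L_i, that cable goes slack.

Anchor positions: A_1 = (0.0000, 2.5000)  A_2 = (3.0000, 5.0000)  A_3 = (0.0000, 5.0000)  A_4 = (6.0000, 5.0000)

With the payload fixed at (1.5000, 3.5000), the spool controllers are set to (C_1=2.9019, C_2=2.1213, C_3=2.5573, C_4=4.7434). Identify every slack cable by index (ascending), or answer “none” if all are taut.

1, 3

cable 1: L_1 = ‖A_1−P‖ = 1.8028;  C_1 = 2.9019 → slack
cable 2: L_2 = ‖A_2−P‖ = 2.1213;  C_2 = 2.1213 → taut
cable 3: L_3 = ‖A_3−P‖ = 2.1213;  C_3 = 2.5573 → slack
cable 4: L_4 = ‖A_4−P‖ = 4.7434;  C_4 = 4.7434 → taut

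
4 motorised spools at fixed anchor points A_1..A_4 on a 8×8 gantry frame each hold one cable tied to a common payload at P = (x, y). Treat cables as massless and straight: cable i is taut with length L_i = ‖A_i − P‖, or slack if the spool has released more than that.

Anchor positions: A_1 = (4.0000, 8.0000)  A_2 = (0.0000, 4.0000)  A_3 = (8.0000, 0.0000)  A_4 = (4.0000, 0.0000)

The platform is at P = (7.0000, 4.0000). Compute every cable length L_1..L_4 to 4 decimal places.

L_1 = √((4.0000−7.0000)² + (8.0000−4.0000)²) = 5.0000
L_2 = √((0.0000−7.0000)² + (4.0000−4.0000)²) = 7.0000
L_3 = √((8.0000−7.0000)² + (0.0000−4.0000)²) = 4.1231
L_4 = √((4.0000−7.0000)² + (0.0000−4.0000)²) = 5.0000

(5.0000, 7.0000, 4.1231, 5.0000)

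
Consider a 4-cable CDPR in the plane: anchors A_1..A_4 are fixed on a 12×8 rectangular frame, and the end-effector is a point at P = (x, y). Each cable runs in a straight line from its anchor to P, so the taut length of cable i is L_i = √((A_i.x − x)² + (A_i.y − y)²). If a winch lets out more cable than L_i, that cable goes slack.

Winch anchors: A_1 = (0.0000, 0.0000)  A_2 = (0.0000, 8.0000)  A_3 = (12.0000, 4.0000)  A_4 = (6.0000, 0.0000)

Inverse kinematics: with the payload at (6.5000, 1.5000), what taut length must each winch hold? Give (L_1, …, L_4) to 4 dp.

(6.6708, 9.1924, 6.0415, 1.5811)

L_1: Δ = A_1−P = (-6.5000, -1.5000) → ‖Δ‖ = √44.5000 = 6.6708
L_2: Δ = A_2−P = (-6.5000, 6.5000) → ‖Δ‖ = √84.5000 = 9.1924
L_3: Δ = A_3−P = (5.5000, 2.5000) → ‖Δ‖ = √36.5000 = 6.0415
L_4: Δ = A_4−P = (-0.5000, -1.5000) → ‖Δ‖ = √2.5000 = 1.5811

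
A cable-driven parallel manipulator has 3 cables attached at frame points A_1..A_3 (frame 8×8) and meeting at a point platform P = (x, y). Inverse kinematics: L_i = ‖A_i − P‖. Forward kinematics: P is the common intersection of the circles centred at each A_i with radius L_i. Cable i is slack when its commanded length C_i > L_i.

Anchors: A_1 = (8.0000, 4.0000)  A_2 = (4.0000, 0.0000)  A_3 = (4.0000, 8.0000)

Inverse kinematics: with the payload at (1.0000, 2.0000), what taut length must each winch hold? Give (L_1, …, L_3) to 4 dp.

(7.2801, 3.6056, 6.7082)

L_1 = √((8.0000−1.0000)² + (4.0000−2.0000)²) = 7.2801
L_2 = √((4.0000−1.0000)² + (0.0000−2.0000)²) = 3.6056
L_3 = √((4.0000−1.0000)² + (8.0000−2.0000)²) = 6.7082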